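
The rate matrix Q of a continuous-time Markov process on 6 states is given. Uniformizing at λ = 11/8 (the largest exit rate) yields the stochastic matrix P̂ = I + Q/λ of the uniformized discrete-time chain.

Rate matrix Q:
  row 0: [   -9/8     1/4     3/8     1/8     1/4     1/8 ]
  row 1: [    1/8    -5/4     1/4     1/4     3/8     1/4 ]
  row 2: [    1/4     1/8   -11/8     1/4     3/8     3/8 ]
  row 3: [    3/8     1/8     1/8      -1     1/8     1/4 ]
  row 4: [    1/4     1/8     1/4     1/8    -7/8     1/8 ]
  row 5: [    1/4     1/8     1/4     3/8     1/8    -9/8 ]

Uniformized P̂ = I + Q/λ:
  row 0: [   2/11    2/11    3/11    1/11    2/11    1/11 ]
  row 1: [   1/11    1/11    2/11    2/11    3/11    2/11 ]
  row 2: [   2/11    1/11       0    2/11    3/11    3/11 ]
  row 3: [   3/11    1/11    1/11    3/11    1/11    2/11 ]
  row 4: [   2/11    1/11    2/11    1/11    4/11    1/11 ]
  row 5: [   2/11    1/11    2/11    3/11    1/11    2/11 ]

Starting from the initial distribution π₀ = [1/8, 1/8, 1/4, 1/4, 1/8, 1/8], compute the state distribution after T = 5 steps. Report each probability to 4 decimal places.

t=0: π = [0.1250, 0.1250, 0.2500, 0.2500, 0.1250, 0.1250]
t=1: π = [0.1932, 0.1023, 0.1250, 0.1932, 0.2045, 0.1818]
t=2: π = [0.1901, 0.1085, 0.1591, 0.1798, 0.2056, 0.1570]
t=3: π = [0.1883, 0.1082, 0.1538, 0.1765, 0.2129, 0.1603]
t=4: π = [0.1880, 0.1080, 0.1549, 0.1760, 0.2137, 0.1593]
t=5: π = [0.1880, 0.1080, 0.1547, 0.1758, 0.2141, 0.1594]

π = [0.1880, 0.1080, 0.1547, 0.1758, 0.2141, 0.1594]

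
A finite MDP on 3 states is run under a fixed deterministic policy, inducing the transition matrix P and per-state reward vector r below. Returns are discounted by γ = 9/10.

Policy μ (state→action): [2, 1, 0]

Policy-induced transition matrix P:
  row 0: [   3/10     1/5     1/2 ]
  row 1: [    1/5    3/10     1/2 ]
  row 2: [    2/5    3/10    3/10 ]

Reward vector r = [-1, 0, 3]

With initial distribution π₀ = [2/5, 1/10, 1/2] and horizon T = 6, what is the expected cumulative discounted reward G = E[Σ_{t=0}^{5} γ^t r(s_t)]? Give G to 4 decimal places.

G = 4.4862

t=0: π = [0.4000, 0.1000, 0.5000], E[r] = 1.1000, γ^t·E[r] = 1.100000, running G = 1.100000
t=1: π = [0.3400, 0.2600, 0.4000], E[r] = 0.8600, γ^t·E[r] = 0.774000, running G = 1.874000
t=2: π = [0.3140, 0.2660, 0.4200], E[r] = 0.9460, γ^t·E[r] = 0.766260, running G = 2.640260
t=3: π = [0.3154, 0.2686, 0.4160], E[r] = 0.9326, γ^t·E[r] = 0.679865, running G = 3.320125
t=4: π = [0.3147, 0.2685, 0.4168], E[r] = 0.9357, γ^t·E[r] = 0.613887, running G = 3.934012
t=5: π = [0.3148, 0.2685, 0.4166], E[r] = 0.9351, γ^t·E[r] = 0.552159, running G = 4.486171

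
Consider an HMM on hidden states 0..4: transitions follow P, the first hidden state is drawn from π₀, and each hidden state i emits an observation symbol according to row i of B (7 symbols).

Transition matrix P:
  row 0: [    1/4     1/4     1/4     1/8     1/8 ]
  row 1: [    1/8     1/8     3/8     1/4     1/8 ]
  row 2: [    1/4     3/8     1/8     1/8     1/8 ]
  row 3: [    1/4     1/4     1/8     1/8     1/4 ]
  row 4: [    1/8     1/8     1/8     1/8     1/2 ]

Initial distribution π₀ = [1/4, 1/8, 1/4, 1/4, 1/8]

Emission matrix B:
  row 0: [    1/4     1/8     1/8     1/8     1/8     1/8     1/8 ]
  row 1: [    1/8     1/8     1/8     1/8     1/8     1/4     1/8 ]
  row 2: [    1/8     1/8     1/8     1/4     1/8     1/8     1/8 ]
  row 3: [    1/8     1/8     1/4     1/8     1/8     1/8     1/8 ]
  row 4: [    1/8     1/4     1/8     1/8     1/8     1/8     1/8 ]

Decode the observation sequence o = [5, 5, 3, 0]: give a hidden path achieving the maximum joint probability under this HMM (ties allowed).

t=0: δ = [3.125e-02, 3.125e-02, 3.125e-02, 3.125e-02, 1.562e-02]  (obs o_0=5)
t=1: δ = [9.766e-04, 2.930e-03, 1.465e-03, 9.766e-04, 9.766e-04]  ψ = [0, 2, 1, 1, 3]  (obs o_1=5)
t=2: δ = [4.578e-05, 6.866e-05, 2.747e-04, 9.155e-05, 6.104e-05]  ψ = [1, 2, 1, 1, 4]  (obs o_2=3)
t=3: δ = [1.717e-05, 1.287e-05, 4.292e-06, 4.292e-06, 4.292e-06]  ψ = [2, 2, 2, 2, 2]  (obs o_3=0)
backtrack: best end state = 0; path = [2, 1, 2, 0]

path = [2, 1, 2, 0]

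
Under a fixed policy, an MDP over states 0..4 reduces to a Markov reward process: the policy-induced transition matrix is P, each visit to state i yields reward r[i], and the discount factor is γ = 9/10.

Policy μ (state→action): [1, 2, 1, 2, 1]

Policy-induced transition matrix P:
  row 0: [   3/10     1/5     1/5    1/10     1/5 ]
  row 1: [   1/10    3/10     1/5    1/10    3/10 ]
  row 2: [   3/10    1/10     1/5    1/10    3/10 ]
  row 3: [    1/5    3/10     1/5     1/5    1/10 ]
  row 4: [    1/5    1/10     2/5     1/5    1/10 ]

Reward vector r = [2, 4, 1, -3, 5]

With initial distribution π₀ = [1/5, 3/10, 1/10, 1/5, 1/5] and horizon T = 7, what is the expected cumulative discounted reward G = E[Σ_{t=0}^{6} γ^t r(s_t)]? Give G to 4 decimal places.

G = 10.9296

t=0: π = [0.2000, 0.3000, 0.1000, 0.2000, 0.2000], E[r] = 2.1000, γ^t·E[r] = 2.100000, running G = 2.100000
t=1: π = [0.2000, 0.2200, 0.2400, 0.1400, 0.2000], E[r] = 2.1000, γ^t·E[r] = 1.890000, running G = 3.990000
t=2: π = [0.2220, 0.1920, 0.2400, 0.1340, 0.2120], E[r] = 2.1100, γ^t·E[r] = 1.709100, running G = 5.699100
t=3: π = [0.2270, 0.1874, 0.2424, 0.1346, 0.2086], E[r] = 2.0852, γ^t·E[r] = 1.520111, running G = 7.219211
t=4: π = [0.2282, 0.1871, 0.2417, 0.1343, 0.2087], E[r] = 2.0869, γ^t·E[r] = 1.369189, running G = 8.588400
t=5: π = [0.2283, 0.1871, 0.2417, 0.1343, 0.2086], E[r] = 2.0867, γ^t·E[r] = 1.232198, running G = 9.820598
t=6: π = [0.2283, 0.1871, 0.2417, 0.1343, 0.2086], E[r] = 2.0868, γ^t·E[r] = 1.109035, running G = 10.929633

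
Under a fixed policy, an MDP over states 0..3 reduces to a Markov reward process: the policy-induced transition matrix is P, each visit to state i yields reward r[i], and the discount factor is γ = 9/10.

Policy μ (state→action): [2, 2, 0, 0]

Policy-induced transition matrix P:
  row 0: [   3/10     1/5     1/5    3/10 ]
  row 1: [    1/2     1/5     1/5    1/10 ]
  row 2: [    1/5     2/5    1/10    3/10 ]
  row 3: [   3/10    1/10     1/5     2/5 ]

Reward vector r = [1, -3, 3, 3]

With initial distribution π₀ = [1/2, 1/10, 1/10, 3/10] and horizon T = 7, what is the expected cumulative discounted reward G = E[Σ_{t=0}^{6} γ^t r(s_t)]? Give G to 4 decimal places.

G = 6.2034

t=0: π = [0.5000, 0.1000, 0.1000, 0.3000], E[r] = 1.4000, γ^t·E[r] = 1.400000, running G = 1.400000
t=1: π = [0.3100, 0.1900, 0.1900, 0.3100], E[r] = 1.2400, γ^t·E[r] = 1.116000, running G = 2.516000
t=2: π = [0.3190, 0.2070, 0.1810, 0.2930], E[r] = 1.1200, γ^t·E[r] = 0.907200, running G = 3.423200
t=3: π = [0.3233, 0.2069, 0.1819, 0.2879], E[r] = 1.1120, γ^t·E[r] = 0.810648, running G = 4.233848
t=4: π = [0.3232, 0.2076, 0.1818, 0.2874], E[r] = 1.1081, γ^t·E[r] = 0.727011, running G = 4.960859
t=5: π = [0.3233, 0.2076, 0.1818, 0.2872], E[r] = 1.1076, γ^t·E[r] = 0.654027, running G = 5.614886
t=6: π = [0.3233, 0.2076, 0.1818, 0.2872], E[r] = 1.1075, γ^t·E[r] = 0.588553, running G = 6.203439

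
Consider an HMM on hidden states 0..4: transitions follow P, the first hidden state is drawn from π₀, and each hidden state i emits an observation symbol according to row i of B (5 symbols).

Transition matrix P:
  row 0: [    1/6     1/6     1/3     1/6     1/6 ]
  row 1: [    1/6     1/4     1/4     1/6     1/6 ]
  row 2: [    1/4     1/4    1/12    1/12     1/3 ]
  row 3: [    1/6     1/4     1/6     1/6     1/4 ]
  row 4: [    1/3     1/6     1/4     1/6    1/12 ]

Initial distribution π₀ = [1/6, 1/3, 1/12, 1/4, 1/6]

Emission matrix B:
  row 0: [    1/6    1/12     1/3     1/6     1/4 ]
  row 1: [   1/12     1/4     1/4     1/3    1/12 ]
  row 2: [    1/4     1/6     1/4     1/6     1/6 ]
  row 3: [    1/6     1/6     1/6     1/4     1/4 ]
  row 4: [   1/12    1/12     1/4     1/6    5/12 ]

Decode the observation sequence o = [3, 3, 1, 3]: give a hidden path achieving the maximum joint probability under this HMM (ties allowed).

path = [1, 1, 1, 1]

t=0: δ = [2.778e-02, 1.111e-01, 1.389e-02, 6.250e-02, 2.778e-02]  (obs o_0=3)
t=1: δ = [3.086e-03, 9.259e-03, 4.630e-03, 4.630e-03, 3.086e-03]  ψ = [1, 1, 1, 1, 1]  (obs o_1=3)
t=2: δ = [1.286e-04, 5.787e-04, 3.858e-04, 2.572e-04, 1.286e-04]  ψ = [1, 1, 1, 1, 1]  (obs o_2=1)
t=3: δ = [1.608e-05, 4.823e-05, 2.411e-05, 2.411e-05, 2.143e-05]  ψ = [1, 1, 1, 1, 2]  (obs o_3=3)
backtrack: best end state = 1; path = [1, 1, 1, 1]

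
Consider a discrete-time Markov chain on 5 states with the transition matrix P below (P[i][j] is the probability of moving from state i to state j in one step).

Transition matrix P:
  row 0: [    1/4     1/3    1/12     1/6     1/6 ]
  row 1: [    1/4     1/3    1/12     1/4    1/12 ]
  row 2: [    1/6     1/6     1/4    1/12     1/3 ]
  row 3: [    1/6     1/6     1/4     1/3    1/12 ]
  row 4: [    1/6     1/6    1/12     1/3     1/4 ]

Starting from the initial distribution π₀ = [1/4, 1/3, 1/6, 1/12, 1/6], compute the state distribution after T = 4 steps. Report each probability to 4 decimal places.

π = [0.2039, 0.2411, 0.1484, 0.2422, 0.1644]

t=0: π = [0.2500, 0.3333, 0.1667, 0.0833, 0.1667]
t=1: π = [0.2153, 0.2639, 0.1250, 0.2222, 0.1736]
t=2: π = [0.2066, 0.2465, 0.1412, 0.2442, 0.1615]
t=3: π = [0.2044, 0.2422, 0.1476, 0.2431, 0.1628]
t=4: π = [0.2039, 0.2411, 0.1484, 0.2422, 0.1644]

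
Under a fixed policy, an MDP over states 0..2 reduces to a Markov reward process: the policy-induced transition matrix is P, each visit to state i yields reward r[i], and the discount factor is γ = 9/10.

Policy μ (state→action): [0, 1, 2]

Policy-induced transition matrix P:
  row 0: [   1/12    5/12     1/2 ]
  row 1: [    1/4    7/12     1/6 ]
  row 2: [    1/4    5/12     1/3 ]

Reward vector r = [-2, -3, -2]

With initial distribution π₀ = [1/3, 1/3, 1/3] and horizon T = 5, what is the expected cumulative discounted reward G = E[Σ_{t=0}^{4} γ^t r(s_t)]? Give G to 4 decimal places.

G = -10.0417

t=0: π = [0.3333, 0.3333, 0.3333], E[r] = -2.3333, γ^t·E[r] = -2.333333, running G = -2.333333
t=1: π = [0.1944, 0.4722, 0.3333], E[r] = -2.4722, γ^t·E[r] = -2.225000, running G = -4.558333
t=2: π = [0.2176, 0.4954, 0.2870], E[r] = -2.4954, γ^t·E[r] = -2.021250, running G = -6.579583
t=3: π = [0.2137, 0.4992, 0.2870], E[r] = -2.4992, γ^t·E[r] = -1.821938, running G = -8.401521
t=4: π = [0.2144, 0.4999, 0.2858], E[r] = -2.4999, γ^t·E[r] = -1.640166, running G = -10.041686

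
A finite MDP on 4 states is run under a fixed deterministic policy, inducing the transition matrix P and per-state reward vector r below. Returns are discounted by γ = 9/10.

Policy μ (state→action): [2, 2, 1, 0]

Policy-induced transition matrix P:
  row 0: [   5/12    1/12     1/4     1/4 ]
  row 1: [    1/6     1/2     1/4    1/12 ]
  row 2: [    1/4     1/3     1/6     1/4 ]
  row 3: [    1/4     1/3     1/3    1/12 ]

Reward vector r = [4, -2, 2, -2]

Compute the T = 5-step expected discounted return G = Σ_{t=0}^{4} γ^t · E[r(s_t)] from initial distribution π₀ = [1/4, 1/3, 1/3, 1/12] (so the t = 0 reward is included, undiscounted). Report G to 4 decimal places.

t=0: π = [0.2500, 0.3333, 0.3333, 0.0833], E[r] = 0.8333, γ^t·E[r] = 0.833333, running G = 0.833333
t=1: π = [0.2639, 0.3264, 0.2292, 0.1806], E[r] = 0.5000, γ^t·E[r] = 0.450000, running G = 1.283333
t=2: π = [0.2668, 0.3218, 0.2459, 0.1655], E[r] = 0.5845, γ^t·E[r] = 0.473438, running G = 1.756771
t=3: π = [0.2677, 0.3203, 0.2433, 0.1688], E[r] = 0.5791, γ^t·E[r] = 0.422156, running G = 2.178927
t=4: π = [0.2679, 0.3198, 0.2438, 0.1685], E[r] = 0.5827, γ^t·E[r] = 0.382298, running G = 2.561225

G = 2.5612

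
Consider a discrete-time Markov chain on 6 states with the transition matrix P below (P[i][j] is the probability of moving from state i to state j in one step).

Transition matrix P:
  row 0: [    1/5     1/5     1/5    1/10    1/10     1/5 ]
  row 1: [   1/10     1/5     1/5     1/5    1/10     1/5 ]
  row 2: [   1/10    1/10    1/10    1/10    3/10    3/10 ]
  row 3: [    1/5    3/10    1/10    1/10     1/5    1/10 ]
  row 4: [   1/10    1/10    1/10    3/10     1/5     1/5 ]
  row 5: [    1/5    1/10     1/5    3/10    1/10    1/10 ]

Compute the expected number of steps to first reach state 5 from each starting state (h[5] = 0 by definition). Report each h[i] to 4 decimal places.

First-step conditioning: h[5] = 0; for i ≠ 5, h[i] = 1 + Σ_k P[i][k]·h[k].
  h[0] = 1 + 1/5·h[0] + 1/5·h[1] + 1/5·h[2] + 1/10·h[3] + 1/10·h[4]
  h[1] = 1 + 1/10·h[0] + 1/5·h[1] + 1/5·h[2] + 1/5·h[3] + 1/10·h[4]
  h[2] = 1 + 1/10·h[0] + 1/10·h[1] + 1/10·h[2] + 1/10·h[3] + 3/10·h[4]
  h[3] = 1 + 1/5·h[0] + 3/10·h[1] + 1/10·h[2] + 1/10·h[3] + 1/5·h[4]
  h[4] = 1 + 1/10·h[0] + 1/10·h[1] + 1/10·h[2] + 3/10·h[3] + 1/5·h[4]
Solving the 5×5 linear system over states ≠ 5 gives exactly h = [49090/9831, 49645/9831, 44875/9831, 54640/9831, 16910/3277, 0] (h[5] = 0 is the target).

h = [4.9934, 5.0498, 4.5646, 5.5579, 5.1602, 0.0000]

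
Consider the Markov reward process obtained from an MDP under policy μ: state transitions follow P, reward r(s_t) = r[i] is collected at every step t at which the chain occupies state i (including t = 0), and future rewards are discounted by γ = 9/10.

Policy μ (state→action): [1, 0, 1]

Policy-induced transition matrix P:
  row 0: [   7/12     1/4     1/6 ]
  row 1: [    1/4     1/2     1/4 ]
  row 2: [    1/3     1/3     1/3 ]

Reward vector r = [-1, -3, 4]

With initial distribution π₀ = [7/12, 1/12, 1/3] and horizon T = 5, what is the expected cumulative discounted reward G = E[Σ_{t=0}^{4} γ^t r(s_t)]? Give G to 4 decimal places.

t=0: π = [0.5833, 0.0833, 0.3333], E[r] = 0.5000, γ^t·E[r] = 0.500000, running G = 0.500000
t=1: π = [0.4722, 0.2986, 0.2292], E[r] = -0.4514, γ^t·E[r] = -0.406250, running G = 0.093750
t=2: π = [0.4265, 0.3438, 0.2297], E[r] = -0.5388, γ^t·E[r] = -0.436406, running G = -0.342656
t=3: π = [0.4113, 0.3551, 0.2336], E[r] = -0.5421, γ^t·E[r] = -0.395227, running G = -0.737883
t=4: π = [0.4066, 0.3582, 0.2352], E[r] = -0.5405, γ^t·E[r] = -0.354636, running G = -1.092519

G = -1.0925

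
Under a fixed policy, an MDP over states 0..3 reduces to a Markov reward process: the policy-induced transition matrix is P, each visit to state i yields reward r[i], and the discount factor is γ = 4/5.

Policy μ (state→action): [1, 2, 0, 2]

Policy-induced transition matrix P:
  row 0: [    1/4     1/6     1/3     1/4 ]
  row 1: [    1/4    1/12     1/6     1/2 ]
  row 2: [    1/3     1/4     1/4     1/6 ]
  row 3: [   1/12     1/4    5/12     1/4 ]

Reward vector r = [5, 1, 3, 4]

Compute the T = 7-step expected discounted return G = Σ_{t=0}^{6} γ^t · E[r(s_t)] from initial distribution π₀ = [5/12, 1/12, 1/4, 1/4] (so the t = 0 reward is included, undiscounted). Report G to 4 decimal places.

G = 13.7482

t=0: π = [0.4167, 0.0833, 0.2500, 0.2500], E[r] = 3.9167, γ^t·E[r] = 3.916667, running G = 3.916667
t=1: π = [0.2292, 0.2014, 0.3194, 0.2500], E[r] = 3.3056, γ^t·E[r] = 2.644444, running G = 6.561111
t=2: π = [0.2350, 0.1973, 0.2940, 0.2737], E[r] = 3.3490, γ^t·E[r] = 2.143333, running G = 8.704444
t=3: π = [0.2289, 0.1975, 0.2988, 0.2748], E[r] = 3.3375, γ^t·E[r] = 1.708815, running G = 10.413259
t=4: π = [0.2291, 0.1980, 0.2984, 0.2745], E[r] = 3.3367, γ^t·E[r] = 1.366695, running G = 11.779954
t=5: π = [0.2291, 0.1979, 0.2983, 0.2746], E[r] = 3.3371, γ^t·E[r] = 1.093487, running G = 12.873441
t=6: π = [0.2291, 0.1979, 0.2984, 0.2746], E[r] = 3.3370, γ^t·E[r] = 0.874762, running G = 13.748202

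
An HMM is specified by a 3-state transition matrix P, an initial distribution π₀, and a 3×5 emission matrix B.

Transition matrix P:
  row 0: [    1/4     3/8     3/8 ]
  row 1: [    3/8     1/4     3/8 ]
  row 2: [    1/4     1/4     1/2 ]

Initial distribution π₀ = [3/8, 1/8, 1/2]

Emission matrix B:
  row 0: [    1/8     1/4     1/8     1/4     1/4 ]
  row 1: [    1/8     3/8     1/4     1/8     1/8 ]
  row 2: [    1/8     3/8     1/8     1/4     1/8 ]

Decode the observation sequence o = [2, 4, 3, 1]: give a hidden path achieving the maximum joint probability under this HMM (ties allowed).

path = [2, 2, 2, 2]

t=0: δ = [4.688e-02, 3.125e-02, 6.250e-02]  (obs o_0=2)
t=1: δ = [3.906e-03, 2.197e-03, 3.906e-03]  ψ = [2, 0, 2]  (obs o_1=4)
t=2: δ = [2.441e-04, 1.831e-04, 4.883e-04]  ψ = [0, 0, 2]  (obs o_2=3)
t=3: δ = [3.052e-05, 4.578e-05, 9.155e-05]  ψ = [2, 2, 2]  (obs o_3=1)
backtrack: best end state = 2; path = [2, 2, 2, 2]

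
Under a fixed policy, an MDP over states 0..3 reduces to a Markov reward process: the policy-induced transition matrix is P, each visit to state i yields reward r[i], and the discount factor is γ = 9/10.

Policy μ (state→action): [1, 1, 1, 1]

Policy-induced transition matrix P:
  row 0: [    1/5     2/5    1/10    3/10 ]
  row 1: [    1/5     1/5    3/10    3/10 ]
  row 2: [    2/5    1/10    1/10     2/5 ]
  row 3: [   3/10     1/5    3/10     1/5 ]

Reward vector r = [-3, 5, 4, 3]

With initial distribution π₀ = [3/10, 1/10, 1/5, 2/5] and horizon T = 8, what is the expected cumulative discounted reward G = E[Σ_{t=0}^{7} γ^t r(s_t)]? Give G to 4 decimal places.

G = 11.1987

t=0: π = [0.3000, 0.1000, 0.2000, 0.4000], E[r] = 1.6000, γ^t·E[r] = 1.600000, running G = 1.600000
t=1: π = [0.2800, 0.2400, 0.2000, 0.2800], E[r] = 2.0000, γ^t·E[r] = 1.800000, running G = 3.400000
t=2: π = [0.2680, 0.2360, 0.2040, 0.2920], E[r] = 2.0680, γ^t·E[r] = 1.675080, running G = 5.075080
t=3: π = [0.2700, 0.2332, 0.2056, 0.2912], E[r] = 2.0520, γ^t·E[r] = 1.495908, running G = 6.570988
t=4: π = [0.2702, 0.2334, 0.2049, 0.2914], E[r] = 2.0503, γ^t·E[r] = 1.345215, running G = 7.916203
t=5: π = [0.2701, 0.2336, 0.2050, 0.2913], E[r] = 2.0514, γ^t·E[r] = 1.211317, running G = 9.127520
t=6: π = [0.2701, 0.2335, 0.2050, 0.2914], E[r] = 2.0513, γ^t·E[r] = 1.090122, running G = 10.217642
t=7: π = [0.2701, 0.2335, 0.2050, 0.2914], E[r] = 2.0512, γ^t·E[r] = 0.981101, running G = 11.198743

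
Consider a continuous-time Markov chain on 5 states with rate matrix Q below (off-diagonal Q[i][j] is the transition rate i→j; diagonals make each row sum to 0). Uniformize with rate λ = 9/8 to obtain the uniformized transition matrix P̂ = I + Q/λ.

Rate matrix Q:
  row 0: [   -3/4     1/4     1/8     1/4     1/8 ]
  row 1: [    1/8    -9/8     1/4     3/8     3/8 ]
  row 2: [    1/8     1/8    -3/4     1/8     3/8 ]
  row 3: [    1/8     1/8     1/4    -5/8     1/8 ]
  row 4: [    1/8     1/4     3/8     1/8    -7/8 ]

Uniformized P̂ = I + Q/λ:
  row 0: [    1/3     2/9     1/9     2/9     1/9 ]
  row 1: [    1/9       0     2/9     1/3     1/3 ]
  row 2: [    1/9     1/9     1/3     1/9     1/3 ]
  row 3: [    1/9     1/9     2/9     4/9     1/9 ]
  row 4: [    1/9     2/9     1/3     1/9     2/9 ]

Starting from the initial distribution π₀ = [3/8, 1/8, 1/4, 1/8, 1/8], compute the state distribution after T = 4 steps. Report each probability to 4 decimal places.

t=0: π = [0.3750, 0.1250, 0.2500, 0.1250, 0.1250]
t=1: π = [0.1944, 0.1528, 0.2222, 0.2222, 0.2083]
t=2: π = [0.1543, 0.1389, 0.2485, 0.2407, 0.2176]
t=3: π = [0.1454, 0.1370, 0.2569, 0.2394, 0.2214]
t=4: π = [0.1434, 0.1366, 0.2592, 0.2375, 0.2232]

π = [0.1434, 0.1366, 0.2592, 0.2375, 0.2232]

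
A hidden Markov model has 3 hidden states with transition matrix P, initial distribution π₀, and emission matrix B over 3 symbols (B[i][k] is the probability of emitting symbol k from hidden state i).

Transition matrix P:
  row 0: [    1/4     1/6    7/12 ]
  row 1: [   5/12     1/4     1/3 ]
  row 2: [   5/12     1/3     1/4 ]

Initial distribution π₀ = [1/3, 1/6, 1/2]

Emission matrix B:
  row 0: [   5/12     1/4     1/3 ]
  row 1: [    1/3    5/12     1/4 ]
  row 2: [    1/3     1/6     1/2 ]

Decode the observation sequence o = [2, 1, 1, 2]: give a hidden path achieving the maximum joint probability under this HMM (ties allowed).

t=0: δ = [1.111e-01, 4.167e-02, 2.500e-01]  (obs o_0=2)
t=1: δ = [2.604e-02, 3.472e-02, 1.080e-02]  ψ = [2, 2, 0]  (obs o_1=1)
t=2: δ = [3.617e-03, 3.617e-03, 2.532e-03]  ψ = [1, 1, 0]  (obs o_2=1)
t=3: δ = [5.023e-04, 2.261e-04, 1.055e-03]  ψ = [1, 1, 0]  (obs o_3=2)
backtrack: best end state = 2; path = [2, 1, 0, 2]

path = [2, 1, 0, 2]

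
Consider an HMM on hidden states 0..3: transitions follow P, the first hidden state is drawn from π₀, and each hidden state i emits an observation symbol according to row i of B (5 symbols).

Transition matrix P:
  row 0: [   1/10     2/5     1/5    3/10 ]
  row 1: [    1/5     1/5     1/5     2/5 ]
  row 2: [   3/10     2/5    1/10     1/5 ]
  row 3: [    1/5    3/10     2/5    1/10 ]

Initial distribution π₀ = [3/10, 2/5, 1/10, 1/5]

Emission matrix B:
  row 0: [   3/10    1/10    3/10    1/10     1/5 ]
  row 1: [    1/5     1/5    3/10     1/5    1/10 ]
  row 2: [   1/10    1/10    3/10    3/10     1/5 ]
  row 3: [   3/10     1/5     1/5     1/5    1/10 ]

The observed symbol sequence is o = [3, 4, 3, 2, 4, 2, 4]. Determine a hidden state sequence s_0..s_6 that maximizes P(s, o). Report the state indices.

t=0: δ = [3.000e-02, 8.000e-02, 3.000e-02, 4.000e-02]  (obs o_0=3)
t=1: δ = [3.200e-03, 1.600e-03, 3.200e-03, 3.200e-03]  ψ = [1, 1, 1, 1]  (obs o_1=4)
t=2: δ = [9.600e-05, 2.560e-04, 3.840e-04, 1.920e-04]  ψ = [2, 0, 3, 0]  (obs o_2=3)
t=3: δ = [3.456e-05, 4.608e-05, 2.304e-05, 2.048e-05]  ψ = [2, 2, 3, 1]  (obs o_3=2)
t=4: δ = [1.843e-06, 1.382e-06, 1.843e-06, 1.843e-06]  ψ = [1, 0, 1, 1]  (obs o_4=4)
t=5: δ = [1.659e-07, 2.212e-07, 2.212e-07, 1.106e-07]  ψ = [2, 0, 3, 0]  (obs o_5=2)
t=6: δ = [1.327e-08, 8.847e-09, 8.847e-09, 8.847e-09]  ψ = [2, 2, 1, 1]  (obs o_6=4)
backtrack: best end state = 0; path = [1, 3, 2, 1, 3, 2, 0]

path = [1, 3, 2, 1, 3, 2, 0]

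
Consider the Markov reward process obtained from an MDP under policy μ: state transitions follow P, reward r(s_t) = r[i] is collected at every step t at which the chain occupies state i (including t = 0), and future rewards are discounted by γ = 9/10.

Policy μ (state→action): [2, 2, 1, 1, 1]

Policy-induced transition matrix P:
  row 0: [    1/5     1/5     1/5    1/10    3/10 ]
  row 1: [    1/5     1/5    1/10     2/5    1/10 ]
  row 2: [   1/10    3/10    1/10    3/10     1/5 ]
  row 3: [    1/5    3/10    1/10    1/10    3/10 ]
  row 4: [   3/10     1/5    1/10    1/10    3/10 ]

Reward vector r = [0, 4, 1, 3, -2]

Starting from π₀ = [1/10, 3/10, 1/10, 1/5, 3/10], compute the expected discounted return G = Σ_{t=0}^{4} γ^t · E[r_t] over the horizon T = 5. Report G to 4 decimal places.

t=0: π = [0.1000, 0.3000, 0.1000, 0.2000, 0.3000], E[r] = 1.3000, γ^t·E[r] = 1.300000, running G = 1.300000
t=1: π = [0.2200, 0.2300, 0.1100, 0.2100, 0.2300], E[r] = 1.2000, γ^t·E[r] = 1.080000, running G = 2.380000
t=2: π = [0.2120, 0.2320, 0.1220, 0.1910, 0.2430], E[r] = 1.1370, γ^t·E[r] = 0.920970, running G = 3.300970
t=3: π = [0.2121, 0.2313, 0.1212, 0.1940, 0.2414], E[r] = 1.1456, γ^t·E[r] = 0.835142, running G = 4.136112
t=4: π = [0.2120, 0.2315, 0.1212, 0.1936, 0.2416], E[r] = 1.1449, γ^t·E[r] = 0.751195, running G = 4.887308

G = 4.8873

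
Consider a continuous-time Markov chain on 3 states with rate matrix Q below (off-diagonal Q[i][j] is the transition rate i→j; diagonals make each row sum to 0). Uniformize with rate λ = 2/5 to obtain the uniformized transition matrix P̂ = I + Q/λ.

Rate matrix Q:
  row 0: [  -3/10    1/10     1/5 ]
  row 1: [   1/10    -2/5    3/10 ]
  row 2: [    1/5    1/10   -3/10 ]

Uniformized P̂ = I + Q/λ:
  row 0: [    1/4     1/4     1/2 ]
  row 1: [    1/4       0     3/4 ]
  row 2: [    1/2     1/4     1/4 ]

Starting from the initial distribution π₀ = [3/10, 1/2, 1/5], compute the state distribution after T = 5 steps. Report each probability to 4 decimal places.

π = [0.3586, 0.1997, 0.4417]

t=0: π = [0.3000, 0.5000, 0.2000]
t=1: π = [0.3000, 0.1250, 0.5750]
t=2: π = [0.3938, 0.2188, 0.3875]
t=3: π = [0.3469, 0.1953, 0.4578]
t=4: π = [0.3645, 0.2012, 0.4344]
t=5: π = [0.3586, 0.1997, 0.4417]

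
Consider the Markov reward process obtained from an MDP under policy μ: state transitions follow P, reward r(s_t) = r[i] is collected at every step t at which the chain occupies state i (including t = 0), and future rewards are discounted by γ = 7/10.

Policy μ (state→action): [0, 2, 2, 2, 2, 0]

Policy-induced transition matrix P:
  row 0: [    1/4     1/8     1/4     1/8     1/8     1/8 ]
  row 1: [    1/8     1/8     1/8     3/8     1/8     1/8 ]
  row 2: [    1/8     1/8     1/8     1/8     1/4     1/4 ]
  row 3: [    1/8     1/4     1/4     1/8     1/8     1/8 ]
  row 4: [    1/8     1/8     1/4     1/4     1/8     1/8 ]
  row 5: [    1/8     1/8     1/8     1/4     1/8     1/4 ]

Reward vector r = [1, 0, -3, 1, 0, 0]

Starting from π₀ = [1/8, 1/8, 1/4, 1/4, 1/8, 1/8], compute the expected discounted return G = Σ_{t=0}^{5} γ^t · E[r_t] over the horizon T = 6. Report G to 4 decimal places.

G = -0.8033

t=0: π = [0.1250, 0.1250, 0.2500, 0.2500, 0.1250, 0.1250], E[r] = -0.3750, γ^t·E[r] = -0.375000, running G = -0.375000
t=1: π = [0.1406, 0.1563, 0.1875, 0.1875, 0.1563, 0.1719], E[r] = -0.2344, γ^t·E[r] = -0.164063, running G = -0.539063
t=2: π = [0.1426, 0.1484, 0.1855, 0.2051, 0.1484, 0.1699], E[r] = -0.2090, γ^t·E[r] = -0.102402, running G = -0.641465
t=3: π = [0.1428, 0.1506, 0.1870, 0.2019, 0.1482, 0.1694], E[r] = -0.2163, γ^t·E[r] = -0.074194, running G = -0.715659
t=4: π = [0.1429, 0.1502, 0.1866, 0.2024, 0.1484, 0.1696], E[r] = -0.2146, γ^t·E[r] = -0.051533, running G = -0.767191
t=5: π = [0.1429, 0.1503, 0.1867, 0.2023, 0.1483, 0.1695], E[r] = -0.2149, γ^t·E[r] = -0.036125, running G = -0.803316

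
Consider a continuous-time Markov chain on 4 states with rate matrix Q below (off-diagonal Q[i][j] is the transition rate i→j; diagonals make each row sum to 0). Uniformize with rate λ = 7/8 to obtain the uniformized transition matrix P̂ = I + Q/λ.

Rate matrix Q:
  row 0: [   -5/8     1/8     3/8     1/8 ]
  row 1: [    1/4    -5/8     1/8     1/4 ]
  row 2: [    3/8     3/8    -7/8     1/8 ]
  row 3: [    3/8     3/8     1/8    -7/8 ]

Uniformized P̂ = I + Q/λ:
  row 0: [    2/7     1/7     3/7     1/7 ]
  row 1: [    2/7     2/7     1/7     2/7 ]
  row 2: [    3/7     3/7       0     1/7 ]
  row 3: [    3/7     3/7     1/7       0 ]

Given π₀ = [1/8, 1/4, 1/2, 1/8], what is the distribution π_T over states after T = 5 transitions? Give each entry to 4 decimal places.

π = [0.3393, 0.2912, 0.2088, 0.1607]

t=0: π = [0.1250, 0.2500, 0.5000, 0.1250]
t=1: π = [0.3750, 0.3571, 0.1071, 0.1607]
t=2: π = [0.3240, 0.2704, 0.2347, 0.1709]
t=3: π = [0.3437, 0.2974, 0.2019, 0.1571]
t=4: π = [0.3370, 0.2879, 0.2122, 0.1629]
t=5: π = [0.3393, 0.2912, 0.2088, 0.1607]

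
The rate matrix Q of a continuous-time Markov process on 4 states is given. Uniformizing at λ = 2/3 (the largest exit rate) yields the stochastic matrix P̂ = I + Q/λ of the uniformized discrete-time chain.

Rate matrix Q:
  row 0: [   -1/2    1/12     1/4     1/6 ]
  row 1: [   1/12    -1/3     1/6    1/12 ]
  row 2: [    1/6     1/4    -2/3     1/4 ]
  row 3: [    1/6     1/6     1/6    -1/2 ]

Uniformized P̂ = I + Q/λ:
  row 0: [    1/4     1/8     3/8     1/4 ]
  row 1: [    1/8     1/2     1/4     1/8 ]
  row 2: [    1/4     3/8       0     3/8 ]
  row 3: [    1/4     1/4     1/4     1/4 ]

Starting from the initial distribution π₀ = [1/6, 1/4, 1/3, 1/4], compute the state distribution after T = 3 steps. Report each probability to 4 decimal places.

π = [0.2088, 0.3351, 0.2184, 0.2376]

t=0: π = [0.1667, 0.2500, 0.3333, 0.2500]
t=1: π = [0.2188, 0.3333, 0.1875, 0.2604]
t=2: π = [0.2083, 0.3294, 0.2305, 0.2318]
t=3: π = [0.2088, 0.3351, 0.2184, 0.2376]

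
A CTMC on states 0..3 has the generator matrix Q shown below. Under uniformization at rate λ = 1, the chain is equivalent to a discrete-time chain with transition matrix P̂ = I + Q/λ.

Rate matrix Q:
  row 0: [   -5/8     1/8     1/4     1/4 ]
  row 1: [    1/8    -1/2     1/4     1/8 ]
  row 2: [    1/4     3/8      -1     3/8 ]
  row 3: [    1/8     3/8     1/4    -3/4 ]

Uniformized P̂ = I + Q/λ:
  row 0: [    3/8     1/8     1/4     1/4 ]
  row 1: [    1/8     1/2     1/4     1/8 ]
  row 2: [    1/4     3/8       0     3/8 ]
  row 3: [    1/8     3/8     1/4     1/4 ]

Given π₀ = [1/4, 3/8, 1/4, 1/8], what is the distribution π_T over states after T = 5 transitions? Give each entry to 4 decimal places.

t=0: π = [0.2500, 0.3750, 0.2500, 0.1250]
t=1: π = [0.2188, 0.3594, 0.1875, 0.2344]
t=2: π = [0.2031, 0.3652, 0.2031, 0.2285]
t=3: π = [0.2012, 0.3699, 0.1992, 0.2297]
t=4: π = [0.2002, 0.3709, 0.2002, 0.2287]
t=5: π = [0.2001, 0.3713, 0.2000, 0.2287]

π = [0.2001, 0.3713, 0.2000, 0.2287]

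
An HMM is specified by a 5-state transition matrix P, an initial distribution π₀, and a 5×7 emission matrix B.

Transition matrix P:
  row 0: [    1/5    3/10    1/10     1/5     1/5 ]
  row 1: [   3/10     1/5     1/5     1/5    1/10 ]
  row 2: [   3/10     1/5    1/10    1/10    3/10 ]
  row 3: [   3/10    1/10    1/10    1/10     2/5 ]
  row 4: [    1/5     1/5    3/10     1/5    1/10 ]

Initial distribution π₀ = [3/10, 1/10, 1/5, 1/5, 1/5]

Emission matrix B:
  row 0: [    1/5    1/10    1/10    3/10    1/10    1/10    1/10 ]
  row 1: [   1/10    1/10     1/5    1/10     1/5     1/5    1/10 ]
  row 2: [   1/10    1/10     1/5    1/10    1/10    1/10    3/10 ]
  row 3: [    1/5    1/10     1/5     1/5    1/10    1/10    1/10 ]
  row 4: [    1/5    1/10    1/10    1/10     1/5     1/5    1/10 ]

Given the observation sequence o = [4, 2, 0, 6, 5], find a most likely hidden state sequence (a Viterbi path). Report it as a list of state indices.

t=0: δ = [3.000e-02, 2.000e-02, 2.000e-02, 2.000e-02, 4.000e-02]  (obs o_0=4)
t=1: δ = [8.000e-04, 1.800e-03, 2.400e-03, 1.600e-03, 8.000e-04]  ψ = [4, 0, 4, 4, 3]  (obs o_1=2)
t=2: δ = [1.440e-04, 4.800e-05, 3.600e-05, 7.200e-05, 1.440e-04]  ψ = [2, 2, 1, 1, 2]  (obs o_2=0)
t=3: δ = [2.880e-06, 4.320e-06, 1.296e-05, 2.880e-06, 2.880e-06]  ψ = [0, 0, 4, 0, 0]  (obs o_3=6)
t=4: δ = [3.888e-07, 5.184e-07, 1.296e-07, 1.296e-07, 7.776e-07]  ψ = [2, 2, 2, 2, 2]  (obs o_4=5)
backtrack: best end state = 4; path = [4, 2, 4, 2, 4]

path = [4, 2, 4, 2, 4]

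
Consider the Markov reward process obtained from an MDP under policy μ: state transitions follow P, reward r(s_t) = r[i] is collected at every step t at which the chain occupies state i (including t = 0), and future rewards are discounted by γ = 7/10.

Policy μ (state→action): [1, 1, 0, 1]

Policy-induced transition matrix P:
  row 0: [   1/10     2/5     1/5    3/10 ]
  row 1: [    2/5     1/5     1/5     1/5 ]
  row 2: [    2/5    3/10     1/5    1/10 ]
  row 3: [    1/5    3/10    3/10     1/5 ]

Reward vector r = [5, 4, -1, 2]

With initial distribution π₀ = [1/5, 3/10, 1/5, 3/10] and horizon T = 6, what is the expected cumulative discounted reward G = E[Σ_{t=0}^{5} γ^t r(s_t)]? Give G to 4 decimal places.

t=0: π = [0.2000, 0.3000, 0.2000, 0.3000], E[r] = 2.6000, γ^t·E[r] = 2.600000, running G = 2.600000
t=1: π = [0.2800, 0.2900, 0.2300, 0.2000], E[r] = 2.7300, γ^t·E[r] = 1.911000, running G = 4.511000
t=2: π = [0.2760, 0.2990, 0.2200, 0.2050], E[r] = 2.7660, γ^t·E[r] = 1.355340, running G = 5.866340
t=3: π = [0.2762, 0.2977, 0.2205, 0.2056], E[r] = 2.7625, γ^t·E[r] = 0.947538, running G = 6.813878
t=4: π = [0.2760, 0.2979, 0.2206, 0.2056], E[r] = 2.7621, γ^t·E[r] = 0.663175, running G = 7.477053
t=5: π = [0.2761, 0.2978, 0.2206, 0.2055], E[r] = 2.7622, γ^t·E[r] = 0.464243, running G = 7.941296

G = 7.9413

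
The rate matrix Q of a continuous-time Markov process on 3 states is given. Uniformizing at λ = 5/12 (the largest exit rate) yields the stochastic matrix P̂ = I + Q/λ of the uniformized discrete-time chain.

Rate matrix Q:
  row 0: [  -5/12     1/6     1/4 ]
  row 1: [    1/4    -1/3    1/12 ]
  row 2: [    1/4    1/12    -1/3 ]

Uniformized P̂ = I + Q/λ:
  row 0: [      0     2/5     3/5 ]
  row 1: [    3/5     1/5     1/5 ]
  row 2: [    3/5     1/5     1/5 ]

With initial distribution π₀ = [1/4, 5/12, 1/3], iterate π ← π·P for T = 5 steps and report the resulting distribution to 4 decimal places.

π = [0.3847, 0.2718, 0.3435]

t=0: π = [0.2500, 0.4167, 0.3333]
t=1: π = [0.4500, 0.2500, 0.3000]
t=2: π = [0.3300, 0.2900, 0.3800]
t=3: π = [0.4020, 0.2660, 0.3320]
t=4: π = [0.3588, 0.2804, 0.3608]
t=5: π = [0.3847, 0.2718, 0.3435]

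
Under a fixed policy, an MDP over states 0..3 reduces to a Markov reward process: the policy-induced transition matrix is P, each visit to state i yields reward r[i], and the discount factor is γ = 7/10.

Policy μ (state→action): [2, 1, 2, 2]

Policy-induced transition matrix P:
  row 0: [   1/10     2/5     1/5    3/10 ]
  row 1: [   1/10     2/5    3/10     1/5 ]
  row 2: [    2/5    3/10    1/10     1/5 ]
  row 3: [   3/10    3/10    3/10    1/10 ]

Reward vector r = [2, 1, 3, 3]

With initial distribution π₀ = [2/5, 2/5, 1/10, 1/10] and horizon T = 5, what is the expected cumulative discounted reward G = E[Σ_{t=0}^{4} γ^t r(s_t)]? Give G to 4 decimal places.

t=0: π = [0.4000, 0.4000, 0.1000, 0.1000], E[r] = 1.8000, γ^t·E[r] = 1.800000, running G = 1.800000
t=1: π = [0.1500, 0.3800, 0.2400, 0.2300], E[r] = 2.0900, γ^t·E[r] = 1.463000, running G = 3.263000
t=2: π = [0.2180, 0.3530, 0.2370, 0.1920], E[r] = 2.0760, γ^t·E[r] = 1.017240, running G = 4.280240
t=3: π = [0.2095, 0.3571, 0.2308, 0.2026], E[r] = 2.0763, γ^t·E[r] = 0.712171, running G = 4.992411
t=4: π = [0.2098, 0.3567, 0.2329, 0.2007], E[r] = 2.0769, γ^t·E[r] = 0.498668, running G = 5.491079

G = 5.4911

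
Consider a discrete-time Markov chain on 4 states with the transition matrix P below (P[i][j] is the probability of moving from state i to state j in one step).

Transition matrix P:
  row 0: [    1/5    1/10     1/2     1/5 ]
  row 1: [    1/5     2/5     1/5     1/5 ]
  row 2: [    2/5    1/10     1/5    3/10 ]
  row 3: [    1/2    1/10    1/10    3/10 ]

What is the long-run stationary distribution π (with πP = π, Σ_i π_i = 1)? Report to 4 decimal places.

π = [0.3306, 0.1429, 0.2739, 0.2527]

Balance equations π_j = Σ_i π_i·P[i][j]:
  π_0 = 1/5·π_0 + 1/5·π_1 + 2/5·π_2 + 1/2·π_3
  π_1 = 1/10·π_0 + 2/5·π_1 + 1/10·π_2 + 1/10·π_3
  π_2 = 1/2·π_0 + 1/5·π_1 + 1/5·π_2 + 1/10·π_3
  normalize: π_0 + π_1 + π_2 + π_3 = 1
Solving the linear system gives exactly π = [40/121, 1/7, 232/847, 214/847].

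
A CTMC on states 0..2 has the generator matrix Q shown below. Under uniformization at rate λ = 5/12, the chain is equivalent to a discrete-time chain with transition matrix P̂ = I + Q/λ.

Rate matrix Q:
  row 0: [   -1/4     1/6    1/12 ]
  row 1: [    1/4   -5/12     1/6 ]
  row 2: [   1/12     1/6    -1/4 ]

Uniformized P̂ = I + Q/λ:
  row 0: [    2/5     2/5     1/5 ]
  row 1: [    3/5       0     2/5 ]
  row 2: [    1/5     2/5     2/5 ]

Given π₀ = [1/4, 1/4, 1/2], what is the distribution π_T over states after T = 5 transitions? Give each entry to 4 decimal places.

t=0: π = [0.2500, 0.2500, 0.5000]
t=1: π = [0.3500, 0.3000, 0.3500]
t=2: π = [0.3900, 0.2800, 0.3300]
t=3: π = [0.3900, 0.2880, 0.3220]
t=4: π = [0.3932, 0.2848, 0.3220]
t=5: π = [0.3926, 0.2861, 0.3214]

π = [0.3926, 0.2861, 0.3214]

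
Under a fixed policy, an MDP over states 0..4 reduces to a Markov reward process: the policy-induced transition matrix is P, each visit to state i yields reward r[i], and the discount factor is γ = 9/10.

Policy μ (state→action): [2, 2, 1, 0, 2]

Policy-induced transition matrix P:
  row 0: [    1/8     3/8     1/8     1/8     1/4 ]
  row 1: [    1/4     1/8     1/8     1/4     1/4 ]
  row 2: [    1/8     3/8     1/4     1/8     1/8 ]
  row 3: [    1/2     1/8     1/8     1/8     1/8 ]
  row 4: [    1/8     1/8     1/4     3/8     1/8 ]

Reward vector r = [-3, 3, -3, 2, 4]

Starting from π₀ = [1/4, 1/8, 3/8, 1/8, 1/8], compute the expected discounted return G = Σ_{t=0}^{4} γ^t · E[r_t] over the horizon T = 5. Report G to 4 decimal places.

t=0: π = [0.2500, 0.1250, 0.3750, 0.1250, 0.1250], E[r] = -0.7500, γ^t·E[r] = -0.750000, running G = -0.750000
t=1: π = [0.1875, 0.2813, 0.1875, 0.1719, 0.1719], E[r] = 0.7500, γ^t·E[r] = 0.675000, running G = -0.075000
t=2: π = [0.2246, 0.2188, 0.1699, 0.2031, 0.1836], E[r] = 0.6133, γ^t·E[r] = 0.496758, running G = 0.421758
t=3: π = [0.2285, 0.2236, 0.1692, 0.1982, 0.1804], E[r] = 0.5959, γ^t·E[r] = 0.434446, running G = 0.856203
t=4: π = [0.2273, 0.2244, 0.1687, 0.1981, 0.1815], E[r] = 0.6075, γ^t·E[r] = 0.398570, running G = 1.254773

G = 1.2548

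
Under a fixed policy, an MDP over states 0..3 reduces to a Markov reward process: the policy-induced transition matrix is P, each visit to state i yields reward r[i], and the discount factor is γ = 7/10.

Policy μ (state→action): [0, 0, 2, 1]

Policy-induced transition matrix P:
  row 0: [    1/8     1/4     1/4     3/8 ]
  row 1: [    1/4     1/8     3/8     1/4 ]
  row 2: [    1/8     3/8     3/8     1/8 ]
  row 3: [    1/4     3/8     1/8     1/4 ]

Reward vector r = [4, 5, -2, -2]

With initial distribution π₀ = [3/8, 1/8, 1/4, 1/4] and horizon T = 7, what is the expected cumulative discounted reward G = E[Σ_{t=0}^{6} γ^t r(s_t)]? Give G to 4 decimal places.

t=0: π = [0.3750, 0.1250, 0.2500, 0.2500], E[r] = 1.1250, γ^t·E[r] = 1.125000, running G = 1.125000
t=1: π = [0.1719, 0.2969, 0.2656, 0.2656], E[r] = 1.1094, γ^t·E[r] = 0.776563, running G = 1.901563
t=2: π = [0.1953, 0.2793, 0.2871, 0.2383], E[r] = 1.1270, γ^t·E[r] = 0.552207, running G = 2.453770
t=3: π = [0.1897, 0.2808, 0.2910, 0.2385], E[r] = 1.1035, γ^t·E[r] = 0.378506, running G = 2.832275
t=4: π = [0.1899, 0.2811, 0.2917, 0.2373], E[r] = 1.1071, γ^t·E[r] = 0.265826, running G = 3.098101
t=5: π = [0.1898, 0.2810, 0.2919, 0.2373], E[r] = 1.1057, γ^t·E[r] = 0.185840, running G = 3.283942
t=6: π = [0.1898, 0.2810, 0.2920, 0.2372], E[r] = 1.1059, γ^t·E[r] = 0.130108, running G = 3.414049

G = 3.4140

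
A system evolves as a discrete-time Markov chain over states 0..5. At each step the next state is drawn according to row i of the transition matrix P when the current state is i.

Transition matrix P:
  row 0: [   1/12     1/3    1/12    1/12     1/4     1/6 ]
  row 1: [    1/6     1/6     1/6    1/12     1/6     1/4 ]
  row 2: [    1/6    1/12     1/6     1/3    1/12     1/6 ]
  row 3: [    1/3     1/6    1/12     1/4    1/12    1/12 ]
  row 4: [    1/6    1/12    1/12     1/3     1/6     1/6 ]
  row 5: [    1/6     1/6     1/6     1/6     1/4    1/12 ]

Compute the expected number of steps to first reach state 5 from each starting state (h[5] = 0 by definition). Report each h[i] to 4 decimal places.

h = [5.9531, 5.5279, 6.1970, 6.5847, 6.1970, 0.0000]

First-step conditioning: h[5] = 0; for i ≠ 5, h[i] = 1 + Σ_k P[i][k]·h[k].
  h[0] = 1 + 1/12·h[0] + 1/3·h[1] + 1/12·h[2] + 1/12·h[3] + 1/4·h[4]
  h[1] = 1 + 1/6·h[0] + 1/6·h[1] + 1/6·h[2] + 1/12·h[3] + 1/6·h[4]
  h[2] = 1 + 1/6·h[0] + 1/12·h[1] + 1/6·h[2] + 1/3·h[3] + 1/12·h[4]
  h[3] = 1 + 1/3·h[0] + 1/6·h[1] + 1/12·h[2] + 1/4·h[3] + 1/12·h[4]
  h[4] = 1 + 1/6·h[0] + 1/12·h[1] + 1/12·h[2] + 1/3·h[3] + 1/6·h[4]
Solving the 5×5 linear system over states ≠ 5 gives exactly h = [11424/1919, 10608/1919, 11892/1919, 12636/1919, 11892/1919, 0] (h[5] = 0 is the target).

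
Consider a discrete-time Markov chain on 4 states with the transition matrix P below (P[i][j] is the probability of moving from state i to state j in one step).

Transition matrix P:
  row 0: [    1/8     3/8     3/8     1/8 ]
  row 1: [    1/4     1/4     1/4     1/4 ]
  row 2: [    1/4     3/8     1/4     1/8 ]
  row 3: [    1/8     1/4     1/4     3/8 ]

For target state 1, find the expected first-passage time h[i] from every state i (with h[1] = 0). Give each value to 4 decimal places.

First-step conditioning: h[1] = 0; for i ≠ 1, h[i] = 1 + Σ_k P[i][k]·h[k].
  h[0] = 1 + 1/8·h[0] + 3/8·h[2] + 1/8·h[3]
  h[2] = 1 + 1/4·h[0] + 1/4·h[2] + 1/8·h[3]
  h[3] = 1 + 1/8·h[0] + 1/4·h[2] + 3/8·h[3]
Solving the 3×3 linear system over states ≠ 1 gives exactly h = [48/17, 0, 48/17, 56/17] (h[1] = 0 is the target).

h = [2.8235, 0.0000, 2.8235, 3.2941]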